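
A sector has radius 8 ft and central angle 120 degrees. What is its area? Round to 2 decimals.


Shape: circular sector
Radius r = 8 ft, Angle = 120 degrees
Formula: A = (angle/360) * pi * r^2
r^2 = 64
Fraction of circle = 120/360
A = (120/360) * pi * 64
A = 21.333333 * pi
A = 67.02
67.02 ft^2


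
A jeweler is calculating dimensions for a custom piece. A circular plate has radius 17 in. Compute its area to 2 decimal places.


Shape: circle
Radius r = 17 in
Formula: A = pi * r^2
r^2 = 17^2 = 289
A = pi * 289
A = 907.92
907.92 in^2


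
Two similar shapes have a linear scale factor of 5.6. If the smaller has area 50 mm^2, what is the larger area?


Linear scale factor k = 5.6
Original area = 50 mm^2
Rule: under a linear scaling by k, areas scale by k^2.
k^2 = 5.6^2 = 31.36
New area = 50 * 31.36
New area = 1568
1568 mm^2


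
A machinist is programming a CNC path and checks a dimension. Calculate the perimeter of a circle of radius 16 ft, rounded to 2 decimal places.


Shape: circle
Radius r = 16 ft
Formula: C = 2 * pi * r
C = 2 * pi * 16
C = 32 * pi
C = 100.53
100.53 ft


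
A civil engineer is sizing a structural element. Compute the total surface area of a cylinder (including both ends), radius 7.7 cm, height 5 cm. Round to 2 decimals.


Shape: closed cylinder
Radius r = 7.7 cm, Height h = 5 cm
Formula: SA = 2*pi*r^2 + 2*pi*r*h = 2*pi*r*(r + h)
r + h = 12.7
2 * r * (r + h) = 2 * 7.7 * 12.7 = 195.58
SA = 195.58 * pi
SA = 614.43
614.43 cm^2


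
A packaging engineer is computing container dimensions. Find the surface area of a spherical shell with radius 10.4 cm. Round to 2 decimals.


Shape: sphere
Radius r = 10.4 cm
Formula: SA = 4 * pi * r^2
r^2 = 108.16
SA = 4 * pi * 108.16
SA = 432.64 * pi
SA = 1359.18
1359.18 cm^2


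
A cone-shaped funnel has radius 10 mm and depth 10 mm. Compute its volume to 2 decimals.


Shape: cone
Radius r = 10 mm, Height h = 10 mm
Formula: V = (1/3) * pi * r^2 * h
r^2 = 100
pi * r^2 * h = pi * 100 * 10 = 1000 * pi
V = 1000 * pi / 3
V = 1047.2
1047.2 mm^3


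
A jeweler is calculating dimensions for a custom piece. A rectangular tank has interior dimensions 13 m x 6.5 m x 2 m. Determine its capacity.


Shape: rectangular prism
l = 13 m, w = 6.5 m, h = 2 m
Formula: V = l * w * h
V = 13 * 6.5 * 2
V = 84.5 * 2
V = 169
169 m^3


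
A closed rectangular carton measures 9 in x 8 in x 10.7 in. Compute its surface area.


Shape: rectangular prism
l = 9 in, w = 8 in, h = 10.7 in
Formula: SA = 2(lw + lh + wh)
lw = 72, lh = 96.3, wh = 85.6
lw + lh + wh = 253.9
SA = 2 * 253.9
SA = 507.8
507.8 in^2


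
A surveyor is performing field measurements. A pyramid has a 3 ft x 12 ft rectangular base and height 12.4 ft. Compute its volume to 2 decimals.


Shape: rectangular pyramid
Base: 3 ft x 12 ft, Height h = 12.4 ft
Formula: V = (1/3) * base_area * h
base_area = 3 * 12 = 36
base_area * h = 36 * 12.4 = 446.4
V = 446.4 / 3
V = 148.8
148.8 ft^3


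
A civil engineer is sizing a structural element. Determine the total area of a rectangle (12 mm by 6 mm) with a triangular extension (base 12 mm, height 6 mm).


Composite shape: rectangle + triangle
Rectangle area = 12 * 6 = 72
Triangle area = 0.5 * 12 * 6 = 36
Total = 72 + 36
Total = 108
108 mm^2


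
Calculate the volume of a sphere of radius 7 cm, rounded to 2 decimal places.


Shape: sphere
Radius r = 7 cm
Formula: V = (4/3) * pi * r^3
r^3 = 343
(4/3) * 343 = 457.333333
V = 457.333333 * pi
V = 1436.76
1436.76 cm^3


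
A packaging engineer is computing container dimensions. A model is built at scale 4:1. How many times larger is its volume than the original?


Linear scale factor k = 4
Rule: under a linear scaling by k, volumes scale by k^3.
k^3 = 4 * 4 * 4
k^3 = 16 * 4
k^3 = 64
Volume scales by a factor of 64.
64 (dimensionless)


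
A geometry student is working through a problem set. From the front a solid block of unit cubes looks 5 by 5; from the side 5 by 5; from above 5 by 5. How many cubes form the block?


Orthographic views of a solid rectangular block:
Front view 5 x 5 -> length = 5, height = 5
Side view 5 x 5 -> width = 5, height = 5 (consistent)
Top view 5 x 5 -> confirms length = 5, width = 5
The block is 5 x 5 x 5.
Total unit cubes = 5 * 5 * 5 = 125
125 unit cubes


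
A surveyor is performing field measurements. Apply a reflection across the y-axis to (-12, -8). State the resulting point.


Transformation: reflection
Original point: (-12, -8)
Rule for reflection over the y-axis: (x, y) -> (-x, y)
Apply: (-12, -8) -> (12, -8)
(12, -8)


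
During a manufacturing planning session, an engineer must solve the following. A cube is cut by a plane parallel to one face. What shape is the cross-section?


Solid: cube
Cutting plane: parallel to one face
Visualize the intersection of the plane with the solid's surface.
The boundary of the cut region is a square.
square


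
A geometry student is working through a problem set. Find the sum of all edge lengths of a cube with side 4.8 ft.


Shape: cube
Side s = 4.8 ft
A cube has 12 edges, all equal.
Formula: total edge length = 12 * s
Total = 12 * 4.8
Total = 57.6
57.6 ft


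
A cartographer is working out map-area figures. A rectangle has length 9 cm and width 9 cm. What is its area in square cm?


Shape: rectangle
Length l = 9 cm, Width w = 9 cm
Formula: A = l * w
A = 9 * 9
A = 81
81 cm^2


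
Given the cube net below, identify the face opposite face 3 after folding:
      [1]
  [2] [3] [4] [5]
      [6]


Net: cross layout. Take square 3 as the base (bottom).
Fold the four squares in the horizontal row up around 3: 2 -> left, 4 -> right, 5 wraps to the top.
Fold 1 and 6 up from 3: 1 -> back, 6 -> front.
Opposite pairs are therefore: (1, 6), (2, 4), (3, 5).
Face 3 is opposite face 5.
face 5


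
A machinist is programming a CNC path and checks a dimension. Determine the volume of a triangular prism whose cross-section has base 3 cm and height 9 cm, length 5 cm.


Shape: triangular prism
Triangle base = 3 cm, triangle height = 9 cm, prism length L = 5 cm
Formula: V = (1/2 * b * h_tri) * L
Cross-section area = 0.5 * 3 * 9 = 13.5
V = 13.5 * 5
V = 67.5
67.5 cm^3


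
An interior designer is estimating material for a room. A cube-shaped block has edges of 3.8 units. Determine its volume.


Shape: cube
Side s = 3.8 units
Formula: V = s^3
V = 3.8 * 3.8 * 3.8
V = 14.44 * 3.8
V = 54.872
54.872 units^3


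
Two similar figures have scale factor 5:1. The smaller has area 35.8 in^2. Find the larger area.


Linear scale factor k = 5
Original area = 35.8 in^2
Rule: under a linear scaling by k, areas scale by k^2.
k^2 = 5^2 = 25
New area = 35.8 * 25
New area = 895
895 in^2


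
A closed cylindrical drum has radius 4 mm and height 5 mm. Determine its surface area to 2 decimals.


Shape: closed cylinder
Radius r = 4 mm, Height h = 5 mm
Formula: SA = 2*pi*r^2 + 2*pi*r*h = 2*pi*r*(r + h)
r + h = 9
2 * r * (r + h) = 2 * 4 * 9 = 72
SA = 72 * pi
SA = 226.19
226.19 mm^2


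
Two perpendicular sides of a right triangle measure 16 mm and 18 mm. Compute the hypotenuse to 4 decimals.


Shape: right triangle
Legs a = 16 mm, b = 18 mm
Formula: c = sqrt(a^2 + b^2)
a^2 = 256, b^2 = 324
a^2 + b^2 = 580
c = sqrt(580)
c = 24.0832
24.0832 mm


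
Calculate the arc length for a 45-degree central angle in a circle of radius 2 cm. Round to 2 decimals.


Shape: circular arc
Radius r = 2 cm, Angle = 45 degrees
Formula: L = (angle/360) * 2 * pi * r
2 * pi * r = 4 * pi
L = (45/360) * 4 * pi
L = 0.5 * pi
L = 1.57
1.57 cm


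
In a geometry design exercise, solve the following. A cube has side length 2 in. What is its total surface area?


Shape: cube
Side s = 2 in
A cube has 6 square faces.
Formula: SA = 6 * s^2
s^2 = 4
SA = 6 * 4
SA = 24
24 in^2


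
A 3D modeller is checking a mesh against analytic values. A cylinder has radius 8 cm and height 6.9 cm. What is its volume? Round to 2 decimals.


Shape: cylinder
Radius r = 8 cm, Height h = 6.9 cm
Formula: V = pi * r^2 * h
r^2 = 64
V = pi * 64 * 6.9
V = 441.6 * pi
V = 1387.33
1387.33 cm^3


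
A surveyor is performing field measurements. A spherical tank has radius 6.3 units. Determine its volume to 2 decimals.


Shape: sphere
Radius r = 6.3 units
Formula: V = (4/3) * pi * r^3
r^3 = 250.047
(4/3) * 250.047 = 333.396
V = 333.396 * pi
V = 1047.39
1047.39 units^3


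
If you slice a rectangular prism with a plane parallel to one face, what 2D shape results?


Solid: rectangular prism
Cutting plane: parallel to one face
Visualize the intersection of the plane with the solid's surface.
The boundary of the cut region is a rectangle.
rectangle


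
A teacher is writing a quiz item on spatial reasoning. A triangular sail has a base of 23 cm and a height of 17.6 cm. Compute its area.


Shape: triangle
Base b = 23 cm, Height h = 17.6 cm
Formula: A = (1/2) * b * h
A = 0.5 * 23 * 17.6
A = 0.5 * 404.8
A = 202.4
202.4 cm^2


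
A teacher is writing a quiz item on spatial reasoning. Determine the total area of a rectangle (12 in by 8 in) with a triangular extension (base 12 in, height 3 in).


Composite shape: rectangle + triangle
Rectangle area = 12 * 8 = 96
Triangle area = 0.5 * 12 * 3 = 18
Total = 96 + 18
Total = 114
114 in^2


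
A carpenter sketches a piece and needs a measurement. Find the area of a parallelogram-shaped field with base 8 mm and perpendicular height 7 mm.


Shape: parallelogram
Base b = 8 mm, Height h = 7 mm
Formula: A = b * h
A = 8 * 7
A = 56
56 mm^2


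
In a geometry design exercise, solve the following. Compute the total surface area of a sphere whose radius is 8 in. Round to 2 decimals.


Shape: sphere
Radius r = 8 in
Formula: SA = 4 * pi * r^2
r^2 = 64
SA = 4 * pi * 64
SA = 256 * pi
SA = 804.25
804.25 in^2


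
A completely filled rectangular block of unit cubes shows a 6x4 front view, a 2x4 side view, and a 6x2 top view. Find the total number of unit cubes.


Orthographic views of a solid rectangular block:
Front view 6 x 4 -> length = 6, height = 4
Side view 2 x 4 -> width = 2, height = 4 (consistent)
Top view 6 x 2 -> confirms length = 6, width = 2
The block is 6 x 2 x 4.
Total unit cubes = 6 * 2 * 4 = 48
48 unit cubes


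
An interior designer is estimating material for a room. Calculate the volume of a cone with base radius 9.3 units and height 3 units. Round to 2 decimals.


Shape: cone
Radius r = 9.3 units, Height h = 3 units
Formula: V = (1/3) * pi * r^2 * h
r^2 = 86.49
pi * r^2 * h = pi * 86.49 * 3 = 259.47 * pi
V = 259.47 * pi / 3
V = 271.72
271.72 units^3


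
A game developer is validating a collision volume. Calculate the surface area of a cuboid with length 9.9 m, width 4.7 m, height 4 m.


Shape: rectangular prism
l = 9.9 m, w = 4.7 m, h = 4 m
Formula: SA = 2(lw + lh + wh)
lw = 46.53, lh = 39.6, wh = 18.8
lw + lh + wh = 104.93
SA = 2 * 104.93
SA = 209.86
209.86 m^2


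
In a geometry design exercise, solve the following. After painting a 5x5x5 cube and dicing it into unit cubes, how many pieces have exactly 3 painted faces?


Large cube: 5 x 5 x 5, cut into unit cubes.
Cubes with 3 painted faces are at the corners. A cube always has 8 corners.
Count = 8
8 unit cubes


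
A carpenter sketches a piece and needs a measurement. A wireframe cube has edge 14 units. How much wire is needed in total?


Shape: cube
Side s = 14 units
A cube has 12 edges, all equal.
Formula: total edge length = 12 * s
Total = 12 * 14
Total = 168
168 units


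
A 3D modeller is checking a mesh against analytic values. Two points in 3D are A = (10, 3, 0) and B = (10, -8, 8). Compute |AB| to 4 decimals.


3D distance between two points
P1 = (10, 3, 0), P2 = (10, -8, 8)
Formula: d = sqrt((x2-x1)^2 + (y2-y1)^2 + (z2-z1)^2)
dx = 10 - 10 = 0
dy = -8 - 3 = -11
dz = 8 - 0 = 8
dx^2 + dy^2 + dz^2 = 0 + 121 + 64 = 185
d = sqrt(185)
d = 13.6015
13.6015 units


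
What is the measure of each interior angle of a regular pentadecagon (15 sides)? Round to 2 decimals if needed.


Shape: regular pentadecagon (15 sides)
Formula: interior angle = (n - 2) * 180 / n
(n - 2) = 13
(n - 2) * 180 = 2340
angle = 2340 / 15
angle = 156
156 degrees


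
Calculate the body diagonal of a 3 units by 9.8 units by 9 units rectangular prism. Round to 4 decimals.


Shape: rectangular box (space diagonal)
l = 3 units, w = 9.8 units, h = 9 units
Visualize: the diagonal of the base, then a right triangle with that diagonal and the height.
Formula: d = sqrt(l^2 + w^2 + h^2)
l^2 + w^2 + h^2 = 9 + 96.04 + 81 = 186.04
d = sqrt(186.04)
d = 13.6396
13.6396 units


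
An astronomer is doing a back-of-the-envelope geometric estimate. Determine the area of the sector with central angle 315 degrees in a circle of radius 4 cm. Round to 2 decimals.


Shape: circular sector
Radius r = 4 cm, Angle = 315 degrees
Formula: A = (angle/360) * pi * r^2
r^2 = 16
Fraction of circle = 315/360
A = (315/360) * pi * 16
A = 14 * pi
A = 43.98
43.98 cm^2


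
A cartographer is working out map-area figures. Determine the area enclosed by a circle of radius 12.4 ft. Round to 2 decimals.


Shape: circle
Radius r = 12.4 ft
Formula: A = pi * r^2
r^2 = 12.4^2 = 153.76
A = pi * 153.76
A = 483.05
483.05 ft^2


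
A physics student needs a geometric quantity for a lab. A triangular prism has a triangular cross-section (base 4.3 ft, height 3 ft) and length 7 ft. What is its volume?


Shape: triangular prism
Triangle base = 4.3 ft, triangle height = 3 ft, prism length L = 7 ft
Formula: V = (1/2 * b * h_tri) * L
Cross-section area = 0.5 * 4.3 * 3 = 6.45
V = 6.45 * 7
V = 45.15
45.15 ft^3


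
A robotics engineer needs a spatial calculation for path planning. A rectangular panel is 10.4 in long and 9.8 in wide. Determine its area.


Shape: rectangle
Length l = 10.4 in, Width w = 9.8 in
Formula: A = l * w
A = 10.4 * 9.8
A = 101.92
101.92 in^2


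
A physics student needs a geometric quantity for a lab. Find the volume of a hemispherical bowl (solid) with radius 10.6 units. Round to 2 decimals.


Shape: hemisphere (half of a sphere)
Radius r = 10.6 units
Formula: V = (1/2) * (4/3) * pi * r^3 = (2/3) * pi * r^3
r^3 = 1191.016
(2/3) * 1191.016 = 794.010667
V = 794.010667 * pi
V = 2494.46
2494.46 units^3


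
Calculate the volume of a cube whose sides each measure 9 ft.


Shape: cube
Side s = 9 ft
Formula: V = s^3
V = 9 * 9 * 9
V = 81 * 9
V = 729
729 ft^3


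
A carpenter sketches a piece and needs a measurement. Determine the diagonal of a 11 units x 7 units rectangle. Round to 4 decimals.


Shape: rectangle (diagonal via Pythagoras)
Sides: 11 units and 7 units
Formula: d = sqrt(l^2 + w^2)
l^2 = 121, w^2 = 49
l^2 + w^2 = 170
d = sqrt(170)
d = 13.0384
13.0384 units


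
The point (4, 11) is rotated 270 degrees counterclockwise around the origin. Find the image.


Transformation: rotation about the origin
Original point: (4, 11)
Rule for 270 deg counterclockwise: (x, y) -> (y, -x)
Apply: (4, 11) -> (11, -4)
(11, -4)


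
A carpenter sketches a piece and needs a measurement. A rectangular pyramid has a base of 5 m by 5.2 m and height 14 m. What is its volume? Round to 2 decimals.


Shape: rectangular pyramid
Base: 5 m x 5.2 m, Height h = 14 m
Formula: V = (1/3) * base_area * h
base_area = 5 * 5.2 = 26
base_area * h = 26 * 14 = 364
V = 364 / 3
V = 121.33
121.33 m^3


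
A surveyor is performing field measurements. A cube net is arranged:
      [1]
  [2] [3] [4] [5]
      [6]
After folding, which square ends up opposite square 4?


Net: cross layout. Take square 3 as the base (bottom).
Fold the four squares in the horizontal row up around 3: 2 -> left, 4 -> right, 5 wraps to the top.
Fold 1 and 6 up from 3: 1 -> back, 6 -> front.
Opposite pairs are therefore: (1, 6), (2, 4), (3, 5).
Face 4 is opposite face 2.
face 2


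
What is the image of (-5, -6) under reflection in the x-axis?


Transformation: reflection
Original point: (-5, -6)
Rule for reflection over the x-axis: (x, y) -> (x, -y)
Apply: (-5, -6) -> (-5, 6)
(-5, 6)


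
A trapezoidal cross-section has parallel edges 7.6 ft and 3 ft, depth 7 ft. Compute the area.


Shape: trapezoid
Parallel sides a = 7.6 ft, b = 3 ft; Height h = 7 ft
Formula: A = (a + b) * h / 2
a + b = 7.6 + 3 = 10.6
A = 10.6 * 7 / 2
A = 74.2 / 2
A = 37.1
37.1 ft^2


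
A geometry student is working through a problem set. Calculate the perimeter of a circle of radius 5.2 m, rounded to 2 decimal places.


Shape: circle
Radius r = 5.2 m
Formula: C = 2 * pi * r
C = 2 * pi * 5.2
C = 10.4 * pi
C = 32.67
32.67 m


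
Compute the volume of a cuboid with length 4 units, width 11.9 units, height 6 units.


Shape: rectangular prism
l = 4 units, w = 11.9 units, h = 6 units
Formula: V = l * w * h
V = 4 * 11.9 * 6
V = 47.6 * 6
V = 285.6
285.6 units^3


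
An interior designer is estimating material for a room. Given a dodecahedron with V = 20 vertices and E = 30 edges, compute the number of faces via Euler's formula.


Polyhedron: dodecahedron
Euler's formula for convex polyhedra: V - E + F = 2
Given: V = 20 vertices and E = 30 edges
Solve for F:
F = 2 + E - V = 2 + 30 - 20 = 12
12 faces


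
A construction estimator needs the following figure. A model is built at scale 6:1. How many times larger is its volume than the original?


Linear scale factor k = 6
Rule: under a linear scaling by k, volumes scale by k^3.
k^3 = 6 * 6 * 6
k^3 = 36 * 6
k^3 = 216
Volume scales by a factor of 216.
216 (dimensionless)


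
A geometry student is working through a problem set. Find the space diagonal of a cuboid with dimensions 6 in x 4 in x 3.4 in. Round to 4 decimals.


Shape: rectangular box (space diagonal)
l = 6 in, w = 4 in, h = 3.4 in
Visualize: the diagonal of the base, then a right triangle with that diagonal and the height.
Formula: d = sqrt(l^2 + w^2 + h^2)
l^2 + w^2 + h^2 = 36 + 16 + 11.56 = 63.56
d = sqrt(63.56)
d = 7.9725
7.9725 in


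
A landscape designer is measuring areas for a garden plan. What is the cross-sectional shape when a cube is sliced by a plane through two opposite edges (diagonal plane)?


Solid: cube
Cutting plane: through two opposite edges (diagonal plane)
Visualize the intersection of the plane with the solid's surface.
The boundary of the cut region is a rectangle.
rectangle


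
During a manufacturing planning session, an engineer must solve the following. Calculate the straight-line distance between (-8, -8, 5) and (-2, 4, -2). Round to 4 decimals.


3D distance between two points
P1 = (-8, -8, 5), P2 = (-2, 4, -2)
Formula: d = sqrt((x2-x1)^2 + (y2-y1)^2 + (z2-z1)^2)
dx = -2 - -8 = 6
dy = 4 - -8 = 12
dz = -2 - 5 = -7
dx^2 + dy^2 + dz^2 = 36 + 144 + 49 = 229
d = sqrt(229)
d = 15.1327
15.1327 units


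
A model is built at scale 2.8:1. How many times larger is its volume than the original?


Linear scale factor k = 2.8
Rule: under a linear scaling by k, volumes scale by k^3.
k^3 = 2.8 * 2.8 * 2.8
k^3 = 7.84 * 2.8
k^3 = 21.952
Volume scales by a factor of 21.952.
21.952 (dimensionless)


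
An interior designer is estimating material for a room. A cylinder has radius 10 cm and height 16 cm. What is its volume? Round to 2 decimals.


Shape: cylinder
Radius r = 10 cm, Height h = 16 cm
Formula: V = pi * r^2 * h
r^2 = 100
V = pi * 100 * 16
V = 1600 * pi
V = 5026.55
5026.55 cm^3


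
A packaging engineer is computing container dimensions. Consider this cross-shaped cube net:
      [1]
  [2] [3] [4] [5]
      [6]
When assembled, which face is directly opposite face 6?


Net: cross layout. Take square 3 as the base (bottom).
Fold the four squares in the horizontal row up around 3: 2 -> left, 4 -> right, 5 wraps to the top.
Fold 1 and 6 up from 3: 1 -> back, 6 -> front.
Opposite pairs are therefore: (1, 6), (2, 4), (3, 5).
Face 6 is opposite face 1.
face 1


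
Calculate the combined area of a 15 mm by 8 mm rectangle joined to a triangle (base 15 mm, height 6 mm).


Composite shape: rectangle + triangle
Rectangle area = 15 * 8 = 120
Triangle area = 0.5 * 15 * 6 = 45
Total = 120 + 45
Total = 165
165 mm^2


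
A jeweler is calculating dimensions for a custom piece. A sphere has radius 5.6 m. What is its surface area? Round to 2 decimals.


Shape: sphere
Radius r = 5.6 m
Formula: SA = 4 * pi * r^2
r^2 = 31.36
SA = 4 * pi * 31.36
SA = 125.44 * pi
SA = 394.08
394.08 m^2


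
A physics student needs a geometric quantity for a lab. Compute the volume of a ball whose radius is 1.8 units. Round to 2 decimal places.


Shape: sphere
Radius r = 1.8 units
Formula: V = (4/3) * pi * r^3
r^3 = 5.832
(4/3) * 5.832 = 7.776
V = 7.776 * pi
V = 24.43
24.43 units^3


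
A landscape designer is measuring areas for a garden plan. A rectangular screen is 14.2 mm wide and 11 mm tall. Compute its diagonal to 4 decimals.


Shape: rectangle (diagonal via Pythagoras)
Sides: 14.2 mm and 11 mm
Formula: d = sqrt(l^2 + w^2)
l^2 = 201.64, w^2 = 121
l^2 + w^2 = 322.64
d = sqrt(322.64)
d = 17.9622
17.9622 mm


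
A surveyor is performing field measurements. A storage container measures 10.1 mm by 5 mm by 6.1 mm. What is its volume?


Shape: rectangular prism
l = 10.1 mm, w = 5 mm, h = 6.1 mm
Formula: V = l * w * h
V = 10.1 * 5 * 6.1
V = 50.5 * 6.1
V = 308.05
308.05 mm^3


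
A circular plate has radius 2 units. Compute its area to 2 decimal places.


Shape: circle
Radius r = 2 units
Formula: A = pi * r^2
r^2 = 2^2 = 4
A = pi * 4
A = 12.57
12.57 units^2


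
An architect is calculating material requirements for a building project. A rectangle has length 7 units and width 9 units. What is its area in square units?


Shape: rectangle
Length l = 7 units, Width w = 9 units
Formula: A = l * w
A = 7 * 9
A = 63
63 units^2


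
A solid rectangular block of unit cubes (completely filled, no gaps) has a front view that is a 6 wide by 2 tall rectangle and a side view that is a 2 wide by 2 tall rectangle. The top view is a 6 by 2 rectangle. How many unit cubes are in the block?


Orthographic views of a solid rectangular block:
Front view 6 x 2 -> length = 6, height = 2
Side view 2 x 2 -> width = 2, height = 2 (consistent)
Top view 6 x 2 -> confirms length = 6, width = 2
The block is 6 x 2 x 2.
Total unit cubes = 6 * 2 * 2 = 24
24 unit cubes


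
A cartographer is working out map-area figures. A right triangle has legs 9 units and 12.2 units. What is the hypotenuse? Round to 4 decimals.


Shape: right triangle
Legs a = 9 units, b = 12.2 units
Formula: c = sqrt(a^2 + b^2)
a^2 = 81, b^2 = 148.84
a^2 + b^2 = 229.84
c = sqrt(229.84)
c = 15.1605
15.1605 units


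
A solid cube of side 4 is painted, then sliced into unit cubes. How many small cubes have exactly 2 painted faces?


Large cube: 4 x 4 x 4, cut into unit cubes.
n = 4, so n - 2 = 2
Cubes with 2 painted faces lie along the edges, excluding corners.
A cube has 12 edges; each contributes (n - 2) = 2 such cubes.
Count = 12 * 2 = 24
24 unit cubes


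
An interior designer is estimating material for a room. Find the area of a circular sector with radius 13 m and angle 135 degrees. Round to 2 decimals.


Shape: circular sector
Radius r = 13 m, Angle = 135 degrees
Formula: A = (angle/360) * pi * r^2
r^2 = 169
Fraction of circle = 135/360
A = (135/360) * pi * 169
A = 63.375 * pi
A = 199.1
199.1 m^2


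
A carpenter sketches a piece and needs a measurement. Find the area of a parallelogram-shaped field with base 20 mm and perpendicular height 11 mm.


Shape: parallelogram
Base b = 20 mm, Height h = 11 mm
Formula: A = b * h
A = 20 * 11
A = 220
220 mm^2


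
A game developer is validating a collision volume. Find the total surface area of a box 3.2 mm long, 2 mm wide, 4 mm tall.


Shape: rectangular prism
l = 3.2 mm, w = 2 mm, h = 4 mm
Formula: SA = 2(lw + lh + wh)
lw = 6.4, lh = 12.8, wh = 8
lw + lh + wh = 27.2
SA = 2 * 27.2
SA = 54.4
54.4 mm^2


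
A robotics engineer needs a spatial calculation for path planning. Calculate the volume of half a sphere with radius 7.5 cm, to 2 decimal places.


Shape: hemisphere (half of a sphere)
Radius r = 7.5 cm
Formula: V = (1/2) * (4/3) * pi * r^3 = (2/3) * pi * r^3
r^3 = 421.875
(2/3) * 421.875 = 281.25
V = 281.25 * pi
V = 883.57
883.57 cm^3


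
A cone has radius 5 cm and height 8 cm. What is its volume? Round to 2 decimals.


Shape: cone
Radius r = 5 cm, Height h = 8 cm
Formula: V = (1/3) * pi * r^2 * h
r^2 = 25
pi * r^2 * h = pi * 25 * 8 = 200 * pi
V = 200 * pi / 3
V = 209.44
209.44 cm^3


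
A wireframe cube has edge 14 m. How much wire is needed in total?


Shape: cube
Side s = 14 m
A cube has 12 edges, all equal.
Formula: total edge length = 12 * s
Total = 12 * 14
Total = 168
168 m


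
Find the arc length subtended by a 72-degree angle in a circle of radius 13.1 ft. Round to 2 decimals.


Shape: circular arc
Radius r = 13.1 ft, Angle = 72 degrees
Formula: L = (angle/360) * 2 * pi * r
2 * pi * r = 26.2 * pi
L = (72/360) * 26.2 * pi
L = 5.24 * pi
L = 16.46
16.46 ft


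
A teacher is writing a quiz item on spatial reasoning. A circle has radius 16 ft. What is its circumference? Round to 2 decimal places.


Shape: circle
Radius r = 16 ft
Formula: C = 2 * pi * r
C = 2 * pi * 16
C = 32 * pi
C = 100.53
100.53 ft


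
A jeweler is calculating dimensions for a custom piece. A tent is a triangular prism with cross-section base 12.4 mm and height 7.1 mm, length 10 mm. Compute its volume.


Shape: triangular prism
Triangle base = 12.4 mm, triangle height = 7.1 mm, prism length L = 10 mm
Formula: V = (1/2 * b * h_tri) * L
Cross-section area = 0.5 * 12.4 * 7.1 = 44.02
V = 44.02 * 10
V = 440.2
440.2 mm^3


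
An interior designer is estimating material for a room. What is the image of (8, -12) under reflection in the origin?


Transformation: reflection
Original point: (8, -12)
Rule for reflection through the origin: (x, y) -> (-x, -y)
Apply: (8, -12) -> (-8, 12)
(-8, 12)


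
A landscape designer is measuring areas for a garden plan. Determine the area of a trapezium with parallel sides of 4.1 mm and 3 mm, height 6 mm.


Shape: trapezoid
Parallel sides a = 4.1 mm, b = 3 mm; Height h = 6 mm
Formula: A = (a + b) * h / 2
a + b = 4.1 + 3 = 7.1
A = 7.1 * 6 / 2
A = 42.6 / 2
A = 21.3
21.3 mm^2


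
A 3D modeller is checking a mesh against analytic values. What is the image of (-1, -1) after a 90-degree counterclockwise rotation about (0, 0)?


Transformation: rotation about the origin
Original point: (-1, -1)
Rule for 90 deg counterclockwise: (x, y) -> (-y, x)
Apply: (-1, -1) -> (1, -1)
(1, -1)


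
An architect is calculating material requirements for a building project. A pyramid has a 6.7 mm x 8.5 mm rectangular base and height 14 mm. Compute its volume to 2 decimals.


Shape: rectangular pyramid
Base: 6.7 mm x 8.5 mm, Height h = 14 mm
Formula: V = (1/3) * base_area * h
base_area = 6.7 * 8.5 = 56.95
base_area * h = 56.95 * 14 = 797.3
V = 797.3 / 3
V = 265.77
265.77 mm^3


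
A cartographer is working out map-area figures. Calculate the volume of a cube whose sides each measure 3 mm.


Shape: cube
Side s = 3 mm
Formula: V = s^3
V = 3 * 3 * 3
V = 9 * 3
V = 27
27 mm^3


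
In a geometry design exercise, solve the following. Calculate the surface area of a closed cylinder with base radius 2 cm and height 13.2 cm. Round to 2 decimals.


Shape: closed cylinder
Radius r = 2 cm, Height h = 13.2 cm
Formula: SA = 2*pi*r^2 + 2*pi*r*h = 2*pi*r*(r + h)
r + h = 15.2
2 * r * (r + h) = 2 * 2 * 15.2 = 60.8
SA = 60.8 * pi
SA = 191.01
191.01 cm^2


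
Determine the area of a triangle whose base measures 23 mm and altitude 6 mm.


Shape: triangle
Base b = 23 mm, Height h = 6 mm
Formula: A = (1/2) * b * h
A = 0.5 * 23 * 6
A = 0.5 * 138
A = 69
69 mm^2


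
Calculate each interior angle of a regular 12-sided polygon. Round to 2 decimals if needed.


Shape: regular dodecagon (12 sides)
Formula: interior angle = (n - 2) * 180 / n
(n - 2) = 10
(n - 2) * 180 = 1800
angle = 1800 / 12
angle = 150
150 degrees


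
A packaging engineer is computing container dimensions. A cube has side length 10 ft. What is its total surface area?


Shape: cube
Side s = 10 ft
A cube has 6 square faces.
Formula: SA = 6 * s^2
s^2 = 100
SA = 6 * 100
SA = 600
600 ft^2


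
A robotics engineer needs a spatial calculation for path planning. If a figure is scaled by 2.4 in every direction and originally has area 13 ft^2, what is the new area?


Linear scale factor k = 2.4
Original area = 13 ft^2
Rule: under a linear scaling by k, areas scale by k^2.
k^2 = 2.4^2 = 5.76
New area = 13 * 5.76
New area = 74.88
74.88 ft^2


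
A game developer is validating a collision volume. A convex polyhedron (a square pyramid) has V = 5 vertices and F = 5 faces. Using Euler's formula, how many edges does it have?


Polyhedron: square pyramid
Euler's formula for convex polyhedra: V - E + F = 2
Given: V = 5 vertices and F = 5 faces
Solve for E:
E = V + F - 2 = 5 + 5 - 2 = 8
8 edges


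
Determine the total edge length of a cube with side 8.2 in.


Shape: cube
Side s = 8.2 in
A cube has 12 edges, all equal.
Formula: total edge length = 12 * s
Total = 12 * 8.2
Total = 98.4
98.4 in


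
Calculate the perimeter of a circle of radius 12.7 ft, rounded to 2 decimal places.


Shape: circle
Radius r = 12.7 ft
Formula: C = 2 * pi * r
C = 2 * pi * 12.7
C = 25.4 * pi
C = 79.8
79.8 ft


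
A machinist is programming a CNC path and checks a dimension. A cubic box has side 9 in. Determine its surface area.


Shape: cube
Side s = 9 in
A cube has 6 square faces.
Formula: SA = 6 * s^2
s^2 = 81
SA = 6 * 81
SA = 486
486 in^2


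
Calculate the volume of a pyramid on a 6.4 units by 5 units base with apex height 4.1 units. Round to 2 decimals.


Shape: rectangular pyramid
Base: 6.4 units x 5 units, Height h = 4.1 units
Formula: V = (1/3) * base_area * h
base_area = 6.4 * 5 = 32
base_area * h = 32 * 4.1 = 131.2
V = 131.2 / 3
V = 43.73
43.73 units^3


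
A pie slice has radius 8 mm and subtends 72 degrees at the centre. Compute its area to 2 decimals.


Shape: circular sector
Radius r = 8 mm, Angle = 72 degrees
Formula: A = (angle/360) * pi * r^2
r^2 = 64
Fraction of circle = 72/360
A = (72/360) * pi * 64
A = 12.8 * pi
A = 40.21
40.21 mm^2


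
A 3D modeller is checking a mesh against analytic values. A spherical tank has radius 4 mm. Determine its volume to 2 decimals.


Shape: sphere
Radius r = 4 mm
Formula: V = (4/3) * pi * r^3
r^3 = 64
(4/3) * 64 = 85.333333
V = 85.333333 * pi
V = 268.08
268.08 mm^3


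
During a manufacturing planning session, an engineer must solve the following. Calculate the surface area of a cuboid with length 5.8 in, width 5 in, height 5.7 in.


Shape: rectangular prism
l = 5.8 in, w = 5 in, h = 5.7 in
Formula: SA = 2(lw + lh + wh)
lw = 29, lh = 33.06, wh = 28.5
lw + lh + wh = 90.56
SA = 2 * 90.56
SA = 181.12
181.12 in^2


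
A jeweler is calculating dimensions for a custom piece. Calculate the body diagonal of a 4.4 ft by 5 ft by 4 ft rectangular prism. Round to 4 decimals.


Shape: rectangular box (space diagonal)
l = 4.4 ft, w = 5 ft, h = 4 ft
Visualize: the diagonal of the base, then a right triangle with that diagonal and the height.
Formula: d = sqrt(l^2 + w^2 + h^2)
l^2 + w^2 + h^2 = 19.36 + 25 + 16 = 60.36
d = sqrt(60.36)
d = 7.7692
7.7692 ft


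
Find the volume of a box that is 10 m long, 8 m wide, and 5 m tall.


Shape: rectangular prism
l = 10 m, w = 8 m, h = 5 m
Formula: V = l * w * h
V = 10 * 8 * 5
V = 80 * 5
V = 400
400 m^3


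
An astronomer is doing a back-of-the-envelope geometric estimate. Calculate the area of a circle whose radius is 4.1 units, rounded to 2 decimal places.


Shape: circle
Radius r = 4.1 units
Formula: A = pi * r^2
r^2 = 4.1^2 = 16.81
A = pi * 16.81
A = 52.81
52.81 units^2


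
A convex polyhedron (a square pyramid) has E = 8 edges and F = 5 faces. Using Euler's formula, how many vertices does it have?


Polyhedron: square pyramid
Euler's formula for convex polyhedra: V - E + F = 2
Given: E = 8 edges and F = 5 faces
Solve for V:
V = 2 + E - F = 2 + 8 - 5 = 5
5 vertices


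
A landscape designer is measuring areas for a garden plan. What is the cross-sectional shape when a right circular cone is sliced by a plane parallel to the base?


Solid: right circular cone
Cutting plane: parallel to the base
Visualize the intersection of the plane with the solid's surface.
The boundary of the cut region is a circle.
circle


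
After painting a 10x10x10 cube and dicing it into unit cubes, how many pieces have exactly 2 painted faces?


Large cube: 10 x 10 x 10, cut into unit cubes.
n = 10, so n - 2 = 8
Cubes with 2 painted faces lie along the edges, excluding corners.
A cube has 12 edges; each contributes (n - 2) = 8 such cubes.
Count = 12 * 8 = 96
96 unit cubes


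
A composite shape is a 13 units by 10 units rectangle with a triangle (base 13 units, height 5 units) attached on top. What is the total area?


Composite shape: rectangle + triangle
Rectangle area = 13 * 10 = 130
Triangle area = 0.5 * 13 * 5 = 32.5
Total = 130 + 32.5
Total = 162.5
162.5 units^2


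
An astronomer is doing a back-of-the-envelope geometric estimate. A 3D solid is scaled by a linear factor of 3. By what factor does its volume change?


Linear scale factor k = 3
Rule: under a linear scaling by k, volumes scale by k^3.
k^3 = 3 * 3 * 3
k^3 = 9 * 3
k^3 = 27
Volume scales by a factor of 27.
27 (dimensionless)


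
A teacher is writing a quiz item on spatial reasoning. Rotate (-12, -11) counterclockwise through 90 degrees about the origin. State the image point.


Transformation: rotation about the origin
Original point: (-12, -11)
Rule for 90 deg counterclockwise: (x, y) -> (-y, x)
Apply: (-12, -11) -> (11, -12)
(11, -12)


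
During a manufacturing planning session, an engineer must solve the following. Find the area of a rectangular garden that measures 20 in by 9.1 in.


Shape: rectangle
Length l = 20 in, Width w = 9.1 in
Formula: A = l * w
A = 20 * 9.1
A = 182
182 in^2


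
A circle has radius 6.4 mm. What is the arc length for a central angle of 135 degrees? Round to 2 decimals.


Shape: circular arc
Radius r = 6.4 mm, Angle = 135 degrees
Formula: L = (angle/360) * 2 * pi * r
2 * pi * r = 12.8 * pi
L = (135/360) * 12.8 * pi
L = 4.8 * pi
L = 15.08
15.08 mm


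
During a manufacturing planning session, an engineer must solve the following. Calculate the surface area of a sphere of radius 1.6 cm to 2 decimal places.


Shape: sphere
Radius r = 1.6 cm
Formula: SA = 4 * pi * r^2
r^2 = 2.56
SA = 4 * pi * 2.56
SA = 10.24 * pi
SA = 32.17
32.17 cm^2


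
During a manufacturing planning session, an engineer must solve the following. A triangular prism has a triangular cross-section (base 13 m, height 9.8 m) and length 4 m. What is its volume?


Shape: triangular prism
Triangle base = 13 m, triangle height = 9.8 m, prism length L = 4 m
Formula: V = (1/2 * b * h_tri) * L
Cross-section area = 0.5 * 13 * 9.8 = 63.7
V = 63.7 * 4
V = 254.8
254.8 m^3


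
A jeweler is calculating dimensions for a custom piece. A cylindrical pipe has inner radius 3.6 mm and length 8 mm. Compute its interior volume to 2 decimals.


Shape: cylinder
Radius r = 3.6 mm, Height h = 8 mm
Formula: V = pi * r^2 * h
r^2 = 12.96
V = pi * 12.96 * 8
V = 103.68 * pi
V = 325.72
325.72 mm^3


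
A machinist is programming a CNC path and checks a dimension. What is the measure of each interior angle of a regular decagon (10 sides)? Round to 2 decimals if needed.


Shape: regular decagon (10 sides)
Formula: interior angle = (n - 2) * 180 / n
(n - 2) = 8
(n - 2) * 180 = 1440
angle = 1440 / 10
angle = 144
144 degrees


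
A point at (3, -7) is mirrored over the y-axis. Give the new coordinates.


Transformation: reflection
Original point: (3, -7)
Rule for reflection over the y-axis: (x, y) -> (-x, y)
Apply: (3, -7) -> (-3, -7)
(-3, -7)


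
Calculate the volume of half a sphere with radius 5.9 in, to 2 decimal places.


Shape: hemisphere (half of a sphere)
Radius r = 5.9 in
Formula: V = (1/2) * (4/3) * pi * r^3 = (2/3) * pi * r^3
r^3 = 205.379
(2/3) * 205.379 = 136.919333
V = 136.919333 * pi
V = 430.14
430.14 in^3


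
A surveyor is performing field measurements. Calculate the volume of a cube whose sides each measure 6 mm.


Shape: cube
Side s = 6 mm
Formula: V = s^3
V = 6 * 6 * 6
V = 36 * 6
V = 216
216 mm^3


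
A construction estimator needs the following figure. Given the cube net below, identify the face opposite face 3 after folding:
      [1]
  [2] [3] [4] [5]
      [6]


Net: cross layout. Take square 3 as the base (bottom).
Fold the four squares in the horizontal row up around 3: 2 -> left, 4 -> right, 5 wraps to the top.
Fold 1 and 6 up from 3: 1 -> back, 6 -> front.
Opposite pairs are therefore: (1, 6), (2, 4), (3, 5).
Face 3 is opposite face 5.
face 5


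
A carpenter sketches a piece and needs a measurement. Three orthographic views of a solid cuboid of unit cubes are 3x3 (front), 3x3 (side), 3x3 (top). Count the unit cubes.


Orthographic views of a solid rectangular block:
Front view 3 x 3 -> length = 3, height = 3
Side view 3 x 3 -> width = 3, height = 3 (consistent)
Top view 3 x 3 -> confirms length = 3, width = 3
The block is 3 x 3 x 3.
Total unit cubes = 3 * 3 * 3 = 27
27 unit cubes


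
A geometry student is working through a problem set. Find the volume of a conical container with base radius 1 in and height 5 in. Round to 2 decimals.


Shape: cone
Radius r = 1 in, Height h = 5 in
Formula: V = (1/3) * pi * r^2 * h
r^2 = 1
pi * r^2 * h = pi * 1 * 5 = 5 * pi
V = 5 * pi / 3
V = 5.24
5.24 in^3


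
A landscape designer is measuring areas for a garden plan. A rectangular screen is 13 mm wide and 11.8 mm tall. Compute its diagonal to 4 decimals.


Shape: rectangle (diagonal via Pythagoras)
Sides: 13 mm and 11.8 mm
Formula: d = sqrt(l^2 + w^2)
l^2 = 169, w^2 = 139.24
l^2 + w^2 = 308.24
d = sqrt(308.24)
d = 17.5568
17.5568 mm


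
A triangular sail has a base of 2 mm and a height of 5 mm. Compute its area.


Shape: triangle
Base b = 2 mm, Height h = 5 mm
Formula: A = (1/2) * b * h
A = 0.5 * 2 * 5
A = 0.5 * 10
A = 5
5 mm^2


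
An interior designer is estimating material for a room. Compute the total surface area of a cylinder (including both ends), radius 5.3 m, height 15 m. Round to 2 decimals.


Shape: closed cylinder
Radius r = 5.3 m, Height h = 15 m
Formula: SA = 2*pi*r^2 + 2*pi*r*h = 2*pi*r*(r + h)
r + h = 20.3
2 * r * (r + h) = 2 * 5.3 * 20.3 = 215.18
SA = 215.18 * pi
SA = 676.01
676.01 m^2


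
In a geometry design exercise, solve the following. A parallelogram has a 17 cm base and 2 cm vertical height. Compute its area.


Shape: parallelogram
Base b = 17 cm, Height h = 2 cm
Formula: A = b * h
A = 17 * 2
A = 34
34 cm^2


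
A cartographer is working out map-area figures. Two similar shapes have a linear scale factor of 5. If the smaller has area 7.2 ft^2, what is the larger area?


Linear scale factor k = 5
Original area = 7.2 ft^2
Rule: under a linear scaling by k, areas scale by k^2.
k^2 = 5^2 = 25
New area = 7.2 * 25
New area = 180
180 ft^2


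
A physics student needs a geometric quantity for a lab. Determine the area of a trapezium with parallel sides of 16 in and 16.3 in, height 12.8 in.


Shape: trapezoid
Parallel sides a = 16 in, b = 16.3 in; Height h = 12.8 in
Formula: A = (a + b) * h / 2
a + b = 16 + 16.3 = 32.3
A = 32.3 * 12.8 / 2
A = 413.44 / 2
A = 206.72
206.72 in^2


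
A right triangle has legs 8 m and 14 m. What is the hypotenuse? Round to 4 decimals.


Shape: right triangle
Legs a = 8 m, b = 14 m
Formula: c = sqrt(a^2 + b^2)
a^2 = 64, b^2 = 196
a^2 + b^2 = 260
c = sqrt(260)
c = 16.1245
16.1245 m


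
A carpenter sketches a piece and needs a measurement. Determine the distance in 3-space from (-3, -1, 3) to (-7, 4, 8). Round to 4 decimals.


3D distance between two points
P1 = (-3, -1, 3), P2 = (-7, 4, 8)
Formula: d = sqrt((x2-x1)^2 + (y2-y1)^2 + (z2-z1)^2)
dx = -7 - -3 = -4
dy = 4 - -1 = 5
dz = 8 - 3 = 5
dx^2 + dy^2 + dz^2 = 16 + 25 + 25 = 66
d = sqrt(66)
d = 8.124
8.124 units
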